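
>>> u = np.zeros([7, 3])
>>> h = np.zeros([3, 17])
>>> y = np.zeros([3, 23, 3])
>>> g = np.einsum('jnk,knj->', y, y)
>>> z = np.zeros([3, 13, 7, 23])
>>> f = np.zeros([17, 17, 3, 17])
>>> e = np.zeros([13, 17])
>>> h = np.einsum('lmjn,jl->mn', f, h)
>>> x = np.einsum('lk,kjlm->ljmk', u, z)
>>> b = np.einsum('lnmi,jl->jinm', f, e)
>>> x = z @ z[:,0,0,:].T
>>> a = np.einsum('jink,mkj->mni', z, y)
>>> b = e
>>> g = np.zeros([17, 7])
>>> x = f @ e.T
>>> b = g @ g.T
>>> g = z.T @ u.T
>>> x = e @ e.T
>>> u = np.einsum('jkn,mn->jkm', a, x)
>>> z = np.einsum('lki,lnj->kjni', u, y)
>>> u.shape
(3, 7, 13)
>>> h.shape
(17, 17)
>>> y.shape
(3, 23, 3)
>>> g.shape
(23, 7, 13, 7)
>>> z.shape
(7, 3, 23, 13)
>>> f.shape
(17, 17, 3, 17)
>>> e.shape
(13, 17)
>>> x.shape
(13, 13)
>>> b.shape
(17, 17)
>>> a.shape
(3, 7, 13)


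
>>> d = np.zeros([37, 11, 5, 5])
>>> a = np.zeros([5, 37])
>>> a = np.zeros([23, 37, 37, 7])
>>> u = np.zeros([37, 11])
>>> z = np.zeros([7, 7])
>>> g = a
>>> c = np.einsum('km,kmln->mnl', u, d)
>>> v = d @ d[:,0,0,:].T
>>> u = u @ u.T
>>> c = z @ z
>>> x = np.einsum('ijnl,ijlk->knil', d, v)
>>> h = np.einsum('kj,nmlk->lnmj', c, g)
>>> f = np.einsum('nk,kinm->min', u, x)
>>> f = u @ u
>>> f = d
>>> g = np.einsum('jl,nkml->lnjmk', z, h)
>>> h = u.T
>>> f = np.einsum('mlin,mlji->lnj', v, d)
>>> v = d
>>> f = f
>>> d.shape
(37, 11, 5, 5)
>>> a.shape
(23, 37, 37, 7)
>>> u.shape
(37, 37)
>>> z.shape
(7, 7)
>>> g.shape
(7, 37, 7, 37, 23)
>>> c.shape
(7, 7)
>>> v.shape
(37, 11, 5, 5)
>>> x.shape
(37, 5, 37, 5)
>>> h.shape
(37, 37)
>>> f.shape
(11, 37, 5)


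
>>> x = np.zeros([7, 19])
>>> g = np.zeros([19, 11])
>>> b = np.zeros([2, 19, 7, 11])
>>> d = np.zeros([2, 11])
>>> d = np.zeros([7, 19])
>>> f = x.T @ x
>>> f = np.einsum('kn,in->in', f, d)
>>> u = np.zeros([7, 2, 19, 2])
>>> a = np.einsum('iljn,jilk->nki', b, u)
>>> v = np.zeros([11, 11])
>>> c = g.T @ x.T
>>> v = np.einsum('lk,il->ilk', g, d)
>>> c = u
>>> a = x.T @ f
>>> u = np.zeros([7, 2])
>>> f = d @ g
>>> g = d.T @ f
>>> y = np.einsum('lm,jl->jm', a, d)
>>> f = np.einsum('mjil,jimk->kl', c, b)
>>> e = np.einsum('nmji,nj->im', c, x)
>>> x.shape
(7, 19)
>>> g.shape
(19, 11)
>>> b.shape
(2, 19, 7, 11)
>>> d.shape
(7, 19)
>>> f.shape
(11, 2)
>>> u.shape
(7, 2)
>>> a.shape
(19, 19)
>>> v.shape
(7, 19, 11)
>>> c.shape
(7, 2, 19, 2)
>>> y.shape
(7, 19)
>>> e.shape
(2, 2)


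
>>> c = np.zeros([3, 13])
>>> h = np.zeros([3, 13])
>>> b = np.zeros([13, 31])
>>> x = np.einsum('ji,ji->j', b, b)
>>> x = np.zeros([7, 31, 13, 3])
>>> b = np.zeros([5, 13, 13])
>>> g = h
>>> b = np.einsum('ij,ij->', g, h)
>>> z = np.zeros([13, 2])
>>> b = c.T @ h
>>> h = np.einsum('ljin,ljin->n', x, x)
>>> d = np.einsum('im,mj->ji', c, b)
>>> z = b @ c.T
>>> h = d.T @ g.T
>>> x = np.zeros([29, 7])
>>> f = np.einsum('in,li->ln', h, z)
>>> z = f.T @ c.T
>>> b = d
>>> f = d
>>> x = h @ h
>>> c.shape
(3, 13)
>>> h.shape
(3, 3)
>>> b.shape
(13, 3)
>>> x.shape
(3, 3)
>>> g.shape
(3, 13)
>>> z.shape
(3, 3)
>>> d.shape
(13, 3)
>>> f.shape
(13, 3)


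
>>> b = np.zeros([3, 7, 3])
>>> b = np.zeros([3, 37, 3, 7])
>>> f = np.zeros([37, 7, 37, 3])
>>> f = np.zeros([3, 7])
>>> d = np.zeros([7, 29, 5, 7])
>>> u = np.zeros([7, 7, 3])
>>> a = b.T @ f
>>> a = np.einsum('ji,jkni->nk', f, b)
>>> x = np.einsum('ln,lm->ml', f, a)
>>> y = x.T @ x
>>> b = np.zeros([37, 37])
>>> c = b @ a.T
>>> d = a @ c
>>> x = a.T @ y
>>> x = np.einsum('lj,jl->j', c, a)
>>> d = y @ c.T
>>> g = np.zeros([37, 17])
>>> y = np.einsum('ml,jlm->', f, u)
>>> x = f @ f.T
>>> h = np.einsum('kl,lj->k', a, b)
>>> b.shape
(37, 37)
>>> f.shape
(3, 7)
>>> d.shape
(3, 37)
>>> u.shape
(7, 7, 3)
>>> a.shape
(3, 37)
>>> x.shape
(3, 3)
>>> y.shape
()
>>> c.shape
(37, 3)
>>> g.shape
(37, 17)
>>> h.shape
(3,)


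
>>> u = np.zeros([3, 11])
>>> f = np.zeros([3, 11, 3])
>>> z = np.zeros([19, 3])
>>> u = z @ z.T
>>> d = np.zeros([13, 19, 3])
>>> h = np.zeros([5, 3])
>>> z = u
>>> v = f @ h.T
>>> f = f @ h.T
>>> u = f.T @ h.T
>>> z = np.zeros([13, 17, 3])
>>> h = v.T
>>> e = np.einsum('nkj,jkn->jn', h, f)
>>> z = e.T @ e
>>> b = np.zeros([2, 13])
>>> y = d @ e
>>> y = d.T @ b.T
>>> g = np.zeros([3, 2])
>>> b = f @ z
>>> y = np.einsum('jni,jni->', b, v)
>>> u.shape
(5, 11, 5)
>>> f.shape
(3, 11, 5)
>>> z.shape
(5, 5)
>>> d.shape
(13, 19, 3)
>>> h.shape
(5, 11, 3)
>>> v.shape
(3, 11, 5)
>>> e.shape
(3, 5)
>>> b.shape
(3, 11, 5)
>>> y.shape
()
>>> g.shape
(3, 2)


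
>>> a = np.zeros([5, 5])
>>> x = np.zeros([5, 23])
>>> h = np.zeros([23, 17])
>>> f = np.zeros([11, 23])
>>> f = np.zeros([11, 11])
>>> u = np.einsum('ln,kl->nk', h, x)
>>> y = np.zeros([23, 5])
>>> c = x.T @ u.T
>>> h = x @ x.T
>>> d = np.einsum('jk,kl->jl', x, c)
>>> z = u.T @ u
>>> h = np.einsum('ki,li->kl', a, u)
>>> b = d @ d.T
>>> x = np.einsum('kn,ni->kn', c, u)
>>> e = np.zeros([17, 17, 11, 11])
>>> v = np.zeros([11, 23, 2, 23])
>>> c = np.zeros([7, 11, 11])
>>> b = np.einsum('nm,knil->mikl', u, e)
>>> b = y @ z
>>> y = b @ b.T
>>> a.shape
(5, 5)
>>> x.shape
(23, 17)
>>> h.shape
(5, 17)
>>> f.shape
(11, 11)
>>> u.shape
(17, 5)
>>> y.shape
(23, 23)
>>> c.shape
(7, 11, 11)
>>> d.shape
(5, 17)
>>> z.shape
(5, 5)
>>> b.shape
(23, 5)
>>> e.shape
(17, 17, 11, 11)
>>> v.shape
(11, 23, 2, 23)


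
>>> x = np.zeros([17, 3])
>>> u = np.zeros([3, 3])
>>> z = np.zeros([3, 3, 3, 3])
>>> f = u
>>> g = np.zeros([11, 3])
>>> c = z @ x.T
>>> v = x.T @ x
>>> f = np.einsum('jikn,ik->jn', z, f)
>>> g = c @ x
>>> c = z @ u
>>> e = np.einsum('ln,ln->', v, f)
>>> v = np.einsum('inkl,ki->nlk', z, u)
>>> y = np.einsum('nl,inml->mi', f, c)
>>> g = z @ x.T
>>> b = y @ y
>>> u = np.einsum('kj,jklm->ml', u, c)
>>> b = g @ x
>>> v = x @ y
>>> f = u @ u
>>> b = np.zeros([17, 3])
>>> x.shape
(17, 3)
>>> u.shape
(3, 3)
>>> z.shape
(3, 3, 3, 3)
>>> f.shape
(3, 3)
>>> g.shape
(3, 3, 3, 17)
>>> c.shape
(3, 3, 3, 3)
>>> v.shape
(17, 3)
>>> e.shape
()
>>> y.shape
(3, 3)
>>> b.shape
(17, 3)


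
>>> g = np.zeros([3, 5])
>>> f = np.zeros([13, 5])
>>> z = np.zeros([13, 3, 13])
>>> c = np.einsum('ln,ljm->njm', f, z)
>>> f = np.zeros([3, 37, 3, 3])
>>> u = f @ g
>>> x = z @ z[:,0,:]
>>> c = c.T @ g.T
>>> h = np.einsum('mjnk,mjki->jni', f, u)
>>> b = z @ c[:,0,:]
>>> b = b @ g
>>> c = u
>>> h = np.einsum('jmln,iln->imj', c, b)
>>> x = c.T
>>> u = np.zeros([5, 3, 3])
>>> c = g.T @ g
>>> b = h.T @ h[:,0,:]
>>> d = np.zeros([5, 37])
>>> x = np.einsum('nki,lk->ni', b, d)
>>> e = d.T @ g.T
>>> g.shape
(3, 5)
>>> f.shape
(3, 37, 3, 3)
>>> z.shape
(13, 3, 13)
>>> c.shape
(5, 5)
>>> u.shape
(5, 3, 3)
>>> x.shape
(3, 3)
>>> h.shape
(13, 37, 3)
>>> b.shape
(3, 37, 3)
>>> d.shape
(5, 37)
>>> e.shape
(37, 3)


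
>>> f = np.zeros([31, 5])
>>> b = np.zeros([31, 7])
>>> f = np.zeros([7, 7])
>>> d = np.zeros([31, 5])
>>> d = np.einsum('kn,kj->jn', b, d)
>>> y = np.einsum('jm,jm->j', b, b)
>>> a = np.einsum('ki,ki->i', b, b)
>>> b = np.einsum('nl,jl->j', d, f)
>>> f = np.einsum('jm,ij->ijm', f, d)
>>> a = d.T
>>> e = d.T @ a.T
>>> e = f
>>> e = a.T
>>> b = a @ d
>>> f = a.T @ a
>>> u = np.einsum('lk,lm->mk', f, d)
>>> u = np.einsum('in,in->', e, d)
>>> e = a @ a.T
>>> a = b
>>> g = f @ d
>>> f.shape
(5, 5)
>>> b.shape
(7, 7)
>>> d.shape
(5, 7)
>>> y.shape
(31,)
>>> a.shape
(7, 7)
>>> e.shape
(7, 7)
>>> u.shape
()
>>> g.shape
(5, 7)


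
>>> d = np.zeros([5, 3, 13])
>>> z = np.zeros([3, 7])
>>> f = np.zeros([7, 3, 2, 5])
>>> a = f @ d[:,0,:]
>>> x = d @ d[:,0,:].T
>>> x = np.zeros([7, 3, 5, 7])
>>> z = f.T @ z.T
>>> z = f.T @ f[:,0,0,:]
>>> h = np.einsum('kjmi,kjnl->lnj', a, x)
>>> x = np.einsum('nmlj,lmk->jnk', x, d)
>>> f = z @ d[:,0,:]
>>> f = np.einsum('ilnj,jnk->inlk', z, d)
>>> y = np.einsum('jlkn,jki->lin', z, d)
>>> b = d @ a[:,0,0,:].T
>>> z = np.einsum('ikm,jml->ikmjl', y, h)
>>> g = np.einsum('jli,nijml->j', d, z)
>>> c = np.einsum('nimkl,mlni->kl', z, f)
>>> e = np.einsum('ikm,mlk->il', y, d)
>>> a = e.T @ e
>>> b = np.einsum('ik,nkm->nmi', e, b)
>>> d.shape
(5, 3, 13)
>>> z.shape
(2, 13, 5, 7, 3)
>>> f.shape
(5, 3, 2, 13)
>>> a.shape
(3, 3)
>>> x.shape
(7, 7, 13)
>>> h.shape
(7, 5, 3)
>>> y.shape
(2, 13, 5)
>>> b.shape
(5, 7, 2)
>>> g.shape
(5,)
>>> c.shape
(7, 3)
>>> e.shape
(2, 3)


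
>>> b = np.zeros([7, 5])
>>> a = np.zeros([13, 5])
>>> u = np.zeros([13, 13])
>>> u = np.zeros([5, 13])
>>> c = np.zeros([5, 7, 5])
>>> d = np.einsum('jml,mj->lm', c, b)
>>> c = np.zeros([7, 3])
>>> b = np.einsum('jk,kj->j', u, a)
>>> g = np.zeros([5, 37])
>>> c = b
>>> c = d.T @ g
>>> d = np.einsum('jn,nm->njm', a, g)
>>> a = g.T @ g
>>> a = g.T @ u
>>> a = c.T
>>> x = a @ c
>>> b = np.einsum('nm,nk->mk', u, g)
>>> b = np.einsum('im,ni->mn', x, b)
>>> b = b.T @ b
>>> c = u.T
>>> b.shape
(13, 13)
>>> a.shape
(37, 7)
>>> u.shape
(5, 13)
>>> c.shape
(13, 5)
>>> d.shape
(5, 13, 37)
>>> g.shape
(5, 37)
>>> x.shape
(37, 37)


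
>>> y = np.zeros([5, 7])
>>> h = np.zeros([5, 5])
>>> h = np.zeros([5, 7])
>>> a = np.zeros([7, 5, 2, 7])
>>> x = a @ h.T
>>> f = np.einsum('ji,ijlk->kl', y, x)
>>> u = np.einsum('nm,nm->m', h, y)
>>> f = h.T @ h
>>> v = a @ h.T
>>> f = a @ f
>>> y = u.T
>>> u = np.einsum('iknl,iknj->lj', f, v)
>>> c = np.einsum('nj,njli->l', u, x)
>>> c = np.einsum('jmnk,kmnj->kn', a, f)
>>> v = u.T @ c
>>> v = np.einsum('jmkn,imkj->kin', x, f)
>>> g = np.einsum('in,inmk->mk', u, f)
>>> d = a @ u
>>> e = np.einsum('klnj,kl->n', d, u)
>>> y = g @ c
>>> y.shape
(2, 2)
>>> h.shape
(5, 7)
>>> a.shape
(7, 5, 2, 7)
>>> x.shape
(7, 5, 2, 5)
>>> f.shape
(7, 5, 2, 7)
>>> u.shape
(7, 5)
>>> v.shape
(2, 7, 5)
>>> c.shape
(7, 2)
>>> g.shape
(2, 7)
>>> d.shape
(7, 5, 2, 5)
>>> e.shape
(2,)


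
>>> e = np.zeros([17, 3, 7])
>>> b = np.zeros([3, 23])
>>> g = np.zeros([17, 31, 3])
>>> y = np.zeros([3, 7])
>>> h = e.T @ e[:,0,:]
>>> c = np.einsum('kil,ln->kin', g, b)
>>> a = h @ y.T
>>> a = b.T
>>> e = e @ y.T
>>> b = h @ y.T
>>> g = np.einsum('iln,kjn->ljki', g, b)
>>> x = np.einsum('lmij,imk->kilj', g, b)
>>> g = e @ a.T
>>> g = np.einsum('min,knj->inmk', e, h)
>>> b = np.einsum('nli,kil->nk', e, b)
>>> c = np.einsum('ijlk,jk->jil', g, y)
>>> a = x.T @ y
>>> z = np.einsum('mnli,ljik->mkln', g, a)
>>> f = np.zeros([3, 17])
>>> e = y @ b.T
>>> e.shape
(3, 17)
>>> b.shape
(17, 7)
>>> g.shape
(3, 3, 17, 7)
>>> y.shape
(3, 7)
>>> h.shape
(7, 3, 7)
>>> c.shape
(3, 3, 17)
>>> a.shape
(17, 31, 7, 7)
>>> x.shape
(3, 7, 31, 17)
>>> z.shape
(3, 7, 17, 3)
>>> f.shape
(3, 17)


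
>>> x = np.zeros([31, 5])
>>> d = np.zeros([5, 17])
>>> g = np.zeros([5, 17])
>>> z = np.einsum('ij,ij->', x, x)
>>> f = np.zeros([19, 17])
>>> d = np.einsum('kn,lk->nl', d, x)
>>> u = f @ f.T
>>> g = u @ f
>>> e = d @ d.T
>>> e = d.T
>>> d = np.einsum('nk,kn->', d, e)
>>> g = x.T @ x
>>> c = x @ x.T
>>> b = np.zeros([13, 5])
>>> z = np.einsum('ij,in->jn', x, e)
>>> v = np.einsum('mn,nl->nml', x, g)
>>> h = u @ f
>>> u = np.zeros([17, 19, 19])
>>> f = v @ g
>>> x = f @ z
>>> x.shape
(5, 31, 17)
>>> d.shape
()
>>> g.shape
(5, 5)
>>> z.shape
(5, 17)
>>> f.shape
(5, 31, 5)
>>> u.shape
(17, 19, 19)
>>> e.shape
(31, 17)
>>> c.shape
(31, 31)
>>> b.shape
(13, 5)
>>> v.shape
(5, 31, 5)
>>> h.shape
(19, 17)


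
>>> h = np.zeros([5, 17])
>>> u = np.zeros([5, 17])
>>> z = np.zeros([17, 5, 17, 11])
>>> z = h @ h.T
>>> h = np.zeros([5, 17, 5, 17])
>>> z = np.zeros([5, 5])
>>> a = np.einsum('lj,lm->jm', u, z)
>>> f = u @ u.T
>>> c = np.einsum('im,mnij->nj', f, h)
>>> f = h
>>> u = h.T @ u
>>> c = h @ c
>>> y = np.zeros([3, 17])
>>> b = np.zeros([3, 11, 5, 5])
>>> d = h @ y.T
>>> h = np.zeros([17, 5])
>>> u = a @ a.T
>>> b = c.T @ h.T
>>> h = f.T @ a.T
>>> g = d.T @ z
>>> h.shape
(17, 5, 17, 17)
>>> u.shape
(17, 17)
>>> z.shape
(5, 5)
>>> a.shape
(17, 5)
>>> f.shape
(5, 17, 5, 17)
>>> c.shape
(5, 17, 5, 17)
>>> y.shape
(3, 17)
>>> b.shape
(17, 5, 17, 17)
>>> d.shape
(5, 17, 5, 3)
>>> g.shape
(3, 5, 17, 5)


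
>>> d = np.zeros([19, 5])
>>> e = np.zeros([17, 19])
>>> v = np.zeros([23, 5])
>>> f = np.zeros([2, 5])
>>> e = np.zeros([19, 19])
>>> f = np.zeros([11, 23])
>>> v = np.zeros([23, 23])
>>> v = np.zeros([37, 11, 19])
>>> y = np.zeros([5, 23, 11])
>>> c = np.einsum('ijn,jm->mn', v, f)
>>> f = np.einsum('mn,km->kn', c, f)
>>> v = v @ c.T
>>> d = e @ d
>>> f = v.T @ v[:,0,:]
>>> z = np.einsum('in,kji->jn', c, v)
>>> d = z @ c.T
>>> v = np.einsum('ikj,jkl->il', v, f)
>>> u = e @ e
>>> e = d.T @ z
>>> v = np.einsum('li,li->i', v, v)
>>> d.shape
(11, 23)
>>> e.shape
(23, 19)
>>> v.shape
(23,)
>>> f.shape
(23, 11, 23)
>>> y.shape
(5, 23, 11)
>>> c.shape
(23, 19)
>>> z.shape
(11, 19)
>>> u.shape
(19, 19)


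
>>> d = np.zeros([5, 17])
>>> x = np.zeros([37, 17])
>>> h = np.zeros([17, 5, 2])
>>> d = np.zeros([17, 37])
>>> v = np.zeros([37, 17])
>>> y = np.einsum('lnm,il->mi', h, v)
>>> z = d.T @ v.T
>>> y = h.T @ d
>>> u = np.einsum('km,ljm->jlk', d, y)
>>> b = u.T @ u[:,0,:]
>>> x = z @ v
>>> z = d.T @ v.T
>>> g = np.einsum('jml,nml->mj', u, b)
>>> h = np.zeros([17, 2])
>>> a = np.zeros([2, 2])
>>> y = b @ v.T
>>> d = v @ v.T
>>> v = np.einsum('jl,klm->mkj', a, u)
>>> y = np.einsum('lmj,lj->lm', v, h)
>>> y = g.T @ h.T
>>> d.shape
(37, 37)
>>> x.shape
(37, 17)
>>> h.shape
(17, 2)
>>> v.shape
(17, 5, 2)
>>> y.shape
(5, 17)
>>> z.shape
(37, 37)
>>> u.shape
(5, 2, 17)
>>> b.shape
(17, 2, 17)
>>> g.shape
(2, 5)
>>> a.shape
(2, 2)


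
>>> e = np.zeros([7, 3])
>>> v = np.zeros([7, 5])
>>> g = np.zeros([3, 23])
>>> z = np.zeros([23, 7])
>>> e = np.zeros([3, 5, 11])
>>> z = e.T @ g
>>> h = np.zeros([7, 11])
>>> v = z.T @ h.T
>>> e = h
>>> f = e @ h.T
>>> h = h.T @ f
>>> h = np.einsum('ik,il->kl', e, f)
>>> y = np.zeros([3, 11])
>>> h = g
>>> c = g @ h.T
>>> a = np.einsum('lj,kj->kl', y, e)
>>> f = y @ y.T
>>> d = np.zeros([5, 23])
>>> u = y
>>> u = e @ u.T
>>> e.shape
(7, 11)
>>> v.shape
(23, 5, 7)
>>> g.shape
(3, 23)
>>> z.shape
(11, 5, 23)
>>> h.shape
(3, 23)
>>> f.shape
(3, 3)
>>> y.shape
(3, 11)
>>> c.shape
(3, 3)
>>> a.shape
(7, 3)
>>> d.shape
(5, 23)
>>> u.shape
(7, 3)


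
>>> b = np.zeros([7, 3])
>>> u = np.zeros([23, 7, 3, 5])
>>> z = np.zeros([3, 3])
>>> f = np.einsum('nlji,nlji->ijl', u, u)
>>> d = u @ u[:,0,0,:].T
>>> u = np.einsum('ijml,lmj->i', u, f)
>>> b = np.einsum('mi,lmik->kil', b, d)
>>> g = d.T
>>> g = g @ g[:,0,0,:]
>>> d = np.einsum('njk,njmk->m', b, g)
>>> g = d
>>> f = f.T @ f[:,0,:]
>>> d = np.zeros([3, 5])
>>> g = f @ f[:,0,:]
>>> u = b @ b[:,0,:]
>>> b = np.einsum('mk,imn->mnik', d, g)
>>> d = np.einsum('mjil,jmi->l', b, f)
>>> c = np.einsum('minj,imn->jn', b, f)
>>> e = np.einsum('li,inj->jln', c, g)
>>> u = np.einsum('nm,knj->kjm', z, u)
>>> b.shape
(3, 7, 7, 5)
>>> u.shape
(23, 23, 3)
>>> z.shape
(3, 3)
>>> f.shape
(7, 3, 7)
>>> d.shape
(5,)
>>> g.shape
(7, 3, 7)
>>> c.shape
(5, 7)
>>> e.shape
(7, 5, 3)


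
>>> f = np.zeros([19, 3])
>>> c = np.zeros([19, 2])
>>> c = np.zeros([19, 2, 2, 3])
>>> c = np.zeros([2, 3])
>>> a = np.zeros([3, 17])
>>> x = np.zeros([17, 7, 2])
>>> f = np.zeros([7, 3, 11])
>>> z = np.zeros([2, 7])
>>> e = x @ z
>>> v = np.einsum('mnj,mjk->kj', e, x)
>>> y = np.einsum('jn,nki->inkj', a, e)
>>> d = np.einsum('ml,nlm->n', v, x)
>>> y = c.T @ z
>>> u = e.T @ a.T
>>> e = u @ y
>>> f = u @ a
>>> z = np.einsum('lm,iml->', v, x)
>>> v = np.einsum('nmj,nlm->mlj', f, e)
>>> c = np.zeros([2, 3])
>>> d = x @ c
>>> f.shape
(7, 7, 17)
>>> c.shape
(2, 3)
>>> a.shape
(3, 17)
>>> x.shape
(17, 7, 2)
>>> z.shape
()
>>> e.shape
(7, 7, 7)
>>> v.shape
(7, 7, 17)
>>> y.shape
(3, 7)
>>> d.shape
(17, 7, 3)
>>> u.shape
(7, 7, 3)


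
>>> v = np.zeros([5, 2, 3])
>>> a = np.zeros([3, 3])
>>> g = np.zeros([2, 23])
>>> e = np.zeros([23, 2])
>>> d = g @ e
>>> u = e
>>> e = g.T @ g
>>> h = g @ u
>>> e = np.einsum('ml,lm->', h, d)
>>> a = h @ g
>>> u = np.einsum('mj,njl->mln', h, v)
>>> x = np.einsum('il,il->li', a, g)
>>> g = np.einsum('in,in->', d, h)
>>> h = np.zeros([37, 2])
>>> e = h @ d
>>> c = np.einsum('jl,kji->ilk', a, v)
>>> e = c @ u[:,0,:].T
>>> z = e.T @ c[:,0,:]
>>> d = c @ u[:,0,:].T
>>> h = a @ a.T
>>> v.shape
(5, 2, 3)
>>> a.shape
(2, 23)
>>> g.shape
()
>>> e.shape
(3, 23, 2)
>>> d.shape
(3, 23, 2)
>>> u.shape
(2, 3, 5)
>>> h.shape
(2, 2)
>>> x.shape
(23, 2)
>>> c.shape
(3, 23, 5)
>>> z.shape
(2, 23, 5)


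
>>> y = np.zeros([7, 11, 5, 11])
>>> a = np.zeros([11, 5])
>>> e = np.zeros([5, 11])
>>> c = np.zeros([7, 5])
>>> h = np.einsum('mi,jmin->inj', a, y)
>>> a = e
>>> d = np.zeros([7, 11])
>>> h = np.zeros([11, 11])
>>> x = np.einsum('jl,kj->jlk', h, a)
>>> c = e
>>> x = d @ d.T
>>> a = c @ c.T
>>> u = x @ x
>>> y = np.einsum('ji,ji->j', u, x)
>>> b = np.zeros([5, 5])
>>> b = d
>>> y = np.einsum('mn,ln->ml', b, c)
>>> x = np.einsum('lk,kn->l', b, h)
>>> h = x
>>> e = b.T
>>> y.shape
(7, 5)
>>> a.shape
(5, 5)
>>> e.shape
(11, 7)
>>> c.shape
(5, 11)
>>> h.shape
(7,)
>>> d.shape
(7, 11)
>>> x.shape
(7,)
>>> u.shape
(7, 7)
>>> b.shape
(7, 11)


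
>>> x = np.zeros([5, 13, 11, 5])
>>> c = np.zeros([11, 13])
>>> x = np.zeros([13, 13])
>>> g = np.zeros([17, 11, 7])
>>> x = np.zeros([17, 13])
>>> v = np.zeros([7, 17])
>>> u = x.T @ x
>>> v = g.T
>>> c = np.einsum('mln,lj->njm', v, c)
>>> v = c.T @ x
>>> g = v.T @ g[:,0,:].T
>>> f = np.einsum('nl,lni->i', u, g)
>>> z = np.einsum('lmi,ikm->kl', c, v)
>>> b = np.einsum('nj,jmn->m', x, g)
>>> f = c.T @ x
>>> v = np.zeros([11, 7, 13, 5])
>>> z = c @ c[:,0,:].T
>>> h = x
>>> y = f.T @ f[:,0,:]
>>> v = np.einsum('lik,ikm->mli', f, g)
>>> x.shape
(17, 13)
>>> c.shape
(17, 13, 7)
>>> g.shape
(13, 13, 17)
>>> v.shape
(17, 7, 13)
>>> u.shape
(13, 13)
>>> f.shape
(7, 13, 13)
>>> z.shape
(17, 13, 17)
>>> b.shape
(13,)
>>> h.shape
(17, 13)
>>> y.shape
(13, 13, 13)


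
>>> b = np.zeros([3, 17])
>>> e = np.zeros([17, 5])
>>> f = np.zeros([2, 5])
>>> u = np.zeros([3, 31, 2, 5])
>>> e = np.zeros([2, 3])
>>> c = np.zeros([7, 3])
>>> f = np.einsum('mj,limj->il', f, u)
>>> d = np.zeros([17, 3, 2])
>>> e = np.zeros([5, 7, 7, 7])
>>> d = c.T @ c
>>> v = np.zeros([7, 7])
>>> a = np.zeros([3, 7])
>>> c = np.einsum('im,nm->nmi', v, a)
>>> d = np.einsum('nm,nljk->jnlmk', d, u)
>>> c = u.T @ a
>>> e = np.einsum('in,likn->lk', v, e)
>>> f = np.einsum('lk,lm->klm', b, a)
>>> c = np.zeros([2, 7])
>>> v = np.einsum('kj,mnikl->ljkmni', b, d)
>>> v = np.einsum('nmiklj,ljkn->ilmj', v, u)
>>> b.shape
(3, 17)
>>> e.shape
(5, 7)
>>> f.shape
(17, 3, 7)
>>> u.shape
(3, 31, 2, 5)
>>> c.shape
(2, 7)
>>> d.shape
(2, 3, 31, 3, 5)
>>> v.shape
(3, 3, 17, 31)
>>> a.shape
(3, 7)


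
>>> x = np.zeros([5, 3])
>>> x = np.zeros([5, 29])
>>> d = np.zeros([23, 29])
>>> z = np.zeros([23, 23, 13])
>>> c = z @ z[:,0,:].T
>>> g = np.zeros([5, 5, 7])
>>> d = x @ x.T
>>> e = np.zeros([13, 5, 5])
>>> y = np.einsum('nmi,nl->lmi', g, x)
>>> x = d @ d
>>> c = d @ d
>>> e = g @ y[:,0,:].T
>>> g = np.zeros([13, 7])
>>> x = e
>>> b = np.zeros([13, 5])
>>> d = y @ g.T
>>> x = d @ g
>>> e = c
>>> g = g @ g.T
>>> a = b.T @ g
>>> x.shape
(29, 5, 7)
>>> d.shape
(29, 5, 13)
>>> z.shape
(23, 23, 13)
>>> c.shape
(5, 5)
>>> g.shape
(13, 13)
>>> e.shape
(5, 5)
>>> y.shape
(29, 5, 7)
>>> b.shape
(13, 5)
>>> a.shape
(5, 13)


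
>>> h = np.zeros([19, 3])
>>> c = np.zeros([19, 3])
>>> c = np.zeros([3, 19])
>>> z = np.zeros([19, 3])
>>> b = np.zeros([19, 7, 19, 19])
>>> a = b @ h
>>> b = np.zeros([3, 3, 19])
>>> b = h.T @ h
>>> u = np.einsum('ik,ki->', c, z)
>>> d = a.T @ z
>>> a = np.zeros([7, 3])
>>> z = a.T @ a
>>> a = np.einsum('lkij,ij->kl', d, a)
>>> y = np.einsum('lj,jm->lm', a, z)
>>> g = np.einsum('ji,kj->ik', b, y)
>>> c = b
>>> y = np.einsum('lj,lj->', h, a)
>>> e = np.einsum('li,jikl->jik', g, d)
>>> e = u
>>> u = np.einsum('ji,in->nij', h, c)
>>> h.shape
(19, 3)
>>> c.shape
(3, 3)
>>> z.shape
(3, 3)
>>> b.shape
(3, 3)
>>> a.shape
(19, 3)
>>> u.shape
(3, 3, 19)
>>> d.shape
(3, 19, 7, 3)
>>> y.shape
()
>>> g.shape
(3, 19)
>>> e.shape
()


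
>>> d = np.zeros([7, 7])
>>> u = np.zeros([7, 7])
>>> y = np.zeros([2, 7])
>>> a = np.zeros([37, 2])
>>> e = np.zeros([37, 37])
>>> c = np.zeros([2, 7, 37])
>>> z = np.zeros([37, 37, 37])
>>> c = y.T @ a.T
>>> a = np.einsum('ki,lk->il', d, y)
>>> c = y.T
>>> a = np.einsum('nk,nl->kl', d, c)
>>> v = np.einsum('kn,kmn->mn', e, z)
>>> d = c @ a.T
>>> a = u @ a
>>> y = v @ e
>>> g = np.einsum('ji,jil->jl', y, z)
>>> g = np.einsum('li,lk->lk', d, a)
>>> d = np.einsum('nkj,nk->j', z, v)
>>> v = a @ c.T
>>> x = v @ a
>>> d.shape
(37,)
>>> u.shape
(7, 7)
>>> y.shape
(37, 37)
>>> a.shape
(7, 2)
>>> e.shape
(37, 37)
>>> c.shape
(7, 2)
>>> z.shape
(37, 37, 37)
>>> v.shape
(7, 7)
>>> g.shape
(7, 2)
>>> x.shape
(7, 2)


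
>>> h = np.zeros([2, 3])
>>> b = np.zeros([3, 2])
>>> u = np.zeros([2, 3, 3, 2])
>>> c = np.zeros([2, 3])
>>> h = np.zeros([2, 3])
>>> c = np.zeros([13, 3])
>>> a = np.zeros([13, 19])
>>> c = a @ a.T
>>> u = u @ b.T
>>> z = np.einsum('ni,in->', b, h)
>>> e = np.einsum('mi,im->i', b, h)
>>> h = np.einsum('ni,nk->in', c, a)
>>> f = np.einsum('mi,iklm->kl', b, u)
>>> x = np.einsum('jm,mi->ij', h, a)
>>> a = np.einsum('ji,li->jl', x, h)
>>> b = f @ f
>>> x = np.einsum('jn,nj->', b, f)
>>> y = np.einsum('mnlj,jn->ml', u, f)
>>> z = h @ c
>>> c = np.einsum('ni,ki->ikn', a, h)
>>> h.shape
(13, 13)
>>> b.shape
(3, 3)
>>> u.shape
(2, 3, 3, 3)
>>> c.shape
(13, 13, 19)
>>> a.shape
(19, 13)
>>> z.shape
(13, 13)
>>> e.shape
(2,)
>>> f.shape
(3, 3)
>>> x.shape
()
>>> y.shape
(2, 3)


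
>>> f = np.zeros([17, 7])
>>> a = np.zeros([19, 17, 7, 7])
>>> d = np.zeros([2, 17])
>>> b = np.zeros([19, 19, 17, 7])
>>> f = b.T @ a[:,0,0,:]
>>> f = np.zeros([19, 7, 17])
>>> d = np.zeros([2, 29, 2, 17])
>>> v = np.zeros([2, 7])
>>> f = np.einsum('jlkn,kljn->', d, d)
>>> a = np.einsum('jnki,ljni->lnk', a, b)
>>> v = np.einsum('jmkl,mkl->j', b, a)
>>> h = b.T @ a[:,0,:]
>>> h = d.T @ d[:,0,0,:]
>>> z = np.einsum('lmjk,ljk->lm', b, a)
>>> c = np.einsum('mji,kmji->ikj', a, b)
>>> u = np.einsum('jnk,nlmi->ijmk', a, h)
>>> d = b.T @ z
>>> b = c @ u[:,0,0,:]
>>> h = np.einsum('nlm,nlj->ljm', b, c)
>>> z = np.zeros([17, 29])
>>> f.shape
()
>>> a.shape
(19, 17, 7)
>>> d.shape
(7, 17, 19, 19)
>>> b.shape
(7, 19, 7)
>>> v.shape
(19,)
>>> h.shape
(19, 17, 7)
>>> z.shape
(17, 29)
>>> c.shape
(7, 19, 17)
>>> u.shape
(17, 19, 29, 7)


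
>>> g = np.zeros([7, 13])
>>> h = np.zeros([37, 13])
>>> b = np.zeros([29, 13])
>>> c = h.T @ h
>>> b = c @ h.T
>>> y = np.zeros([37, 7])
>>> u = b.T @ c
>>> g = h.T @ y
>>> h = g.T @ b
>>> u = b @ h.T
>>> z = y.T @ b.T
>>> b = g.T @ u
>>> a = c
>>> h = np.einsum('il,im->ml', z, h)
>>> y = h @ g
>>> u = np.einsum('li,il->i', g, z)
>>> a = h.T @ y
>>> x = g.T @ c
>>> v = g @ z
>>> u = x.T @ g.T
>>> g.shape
(13, 7)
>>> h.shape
(37, 13)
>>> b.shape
(7, 7)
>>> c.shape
(13, 13)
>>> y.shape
(37, 7)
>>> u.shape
(13, 13)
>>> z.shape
(7, 13)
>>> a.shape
(13, 7)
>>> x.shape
(7, 13)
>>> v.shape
(13, 13)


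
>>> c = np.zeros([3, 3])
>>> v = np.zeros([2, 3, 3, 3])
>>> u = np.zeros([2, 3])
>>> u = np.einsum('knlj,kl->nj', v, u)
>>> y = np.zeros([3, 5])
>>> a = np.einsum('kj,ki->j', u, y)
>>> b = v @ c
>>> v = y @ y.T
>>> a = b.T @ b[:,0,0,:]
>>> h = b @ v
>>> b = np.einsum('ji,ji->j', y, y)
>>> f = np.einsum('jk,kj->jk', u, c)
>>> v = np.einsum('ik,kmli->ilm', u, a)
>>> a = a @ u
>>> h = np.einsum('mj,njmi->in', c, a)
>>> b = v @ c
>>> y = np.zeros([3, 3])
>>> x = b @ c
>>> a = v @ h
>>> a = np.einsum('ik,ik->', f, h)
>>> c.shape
(3, 3)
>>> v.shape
(3, 3, 3)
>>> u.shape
(3, 3)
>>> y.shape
(3, 3)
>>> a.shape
()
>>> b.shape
(3, 3, 3)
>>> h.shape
(3, 3)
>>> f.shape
(3, 3)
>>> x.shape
(3, 3, 3)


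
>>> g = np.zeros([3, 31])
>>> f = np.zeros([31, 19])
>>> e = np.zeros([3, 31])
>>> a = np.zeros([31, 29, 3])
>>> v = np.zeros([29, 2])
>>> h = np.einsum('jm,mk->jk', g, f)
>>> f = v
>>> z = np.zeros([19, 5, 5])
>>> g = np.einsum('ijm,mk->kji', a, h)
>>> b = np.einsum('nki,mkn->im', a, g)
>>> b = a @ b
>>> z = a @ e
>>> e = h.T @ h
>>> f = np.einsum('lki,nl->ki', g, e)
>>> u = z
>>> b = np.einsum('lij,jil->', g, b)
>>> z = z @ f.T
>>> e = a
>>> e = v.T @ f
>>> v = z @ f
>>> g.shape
(19, 29, 31)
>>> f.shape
(29, 31)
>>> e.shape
(2, 31)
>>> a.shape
(31, 29, 3)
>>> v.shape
(31, 29, 31)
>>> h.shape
(3, 19)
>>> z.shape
(31, 29, 29)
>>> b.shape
()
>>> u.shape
(31, 29, 31)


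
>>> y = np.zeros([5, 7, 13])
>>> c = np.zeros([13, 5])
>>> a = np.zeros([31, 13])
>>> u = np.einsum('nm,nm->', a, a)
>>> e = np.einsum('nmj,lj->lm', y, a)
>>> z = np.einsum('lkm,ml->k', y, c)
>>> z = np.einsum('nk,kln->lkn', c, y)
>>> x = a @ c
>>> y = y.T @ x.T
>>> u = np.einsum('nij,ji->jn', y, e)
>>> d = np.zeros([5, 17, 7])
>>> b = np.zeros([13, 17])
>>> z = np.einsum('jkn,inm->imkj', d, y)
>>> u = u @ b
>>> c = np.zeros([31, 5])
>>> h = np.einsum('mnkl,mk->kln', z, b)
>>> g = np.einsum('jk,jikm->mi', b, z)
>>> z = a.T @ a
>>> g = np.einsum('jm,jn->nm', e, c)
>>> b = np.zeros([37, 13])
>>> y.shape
(13, 7, 31)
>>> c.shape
(31, 5)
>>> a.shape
(31, 13)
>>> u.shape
(31, 17)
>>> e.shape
(31, 7)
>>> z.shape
(13, 13)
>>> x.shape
(31, 5)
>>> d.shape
(5, 17, 7)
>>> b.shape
(37, 13)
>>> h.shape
(17, 5, 31)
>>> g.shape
(5, 7)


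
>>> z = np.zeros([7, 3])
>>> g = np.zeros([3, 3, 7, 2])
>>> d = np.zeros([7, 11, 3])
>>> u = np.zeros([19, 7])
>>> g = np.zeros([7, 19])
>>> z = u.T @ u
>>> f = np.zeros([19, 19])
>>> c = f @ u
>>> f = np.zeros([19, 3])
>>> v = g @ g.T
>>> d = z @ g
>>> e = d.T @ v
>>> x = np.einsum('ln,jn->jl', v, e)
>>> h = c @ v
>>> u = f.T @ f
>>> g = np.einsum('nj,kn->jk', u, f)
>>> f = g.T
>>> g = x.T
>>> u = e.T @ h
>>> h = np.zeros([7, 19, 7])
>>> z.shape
(7, 7)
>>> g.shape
(7, 19)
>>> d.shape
(7, 19)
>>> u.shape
(7, 7)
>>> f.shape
(19, 3)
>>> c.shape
(19, 7)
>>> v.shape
(7, 7)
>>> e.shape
(19, 7)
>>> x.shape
(19, 7)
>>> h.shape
(7, 19, 7)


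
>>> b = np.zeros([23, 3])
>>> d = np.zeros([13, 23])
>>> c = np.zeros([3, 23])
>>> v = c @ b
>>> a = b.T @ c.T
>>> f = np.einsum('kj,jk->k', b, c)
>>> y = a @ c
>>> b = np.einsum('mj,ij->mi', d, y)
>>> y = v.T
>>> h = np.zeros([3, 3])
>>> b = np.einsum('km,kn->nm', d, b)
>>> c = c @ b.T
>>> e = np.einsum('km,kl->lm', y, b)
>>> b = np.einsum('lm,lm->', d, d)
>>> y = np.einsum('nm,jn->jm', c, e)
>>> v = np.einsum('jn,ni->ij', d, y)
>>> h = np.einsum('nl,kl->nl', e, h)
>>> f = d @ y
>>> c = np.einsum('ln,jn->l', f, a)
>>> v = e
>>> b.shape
()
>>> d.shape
(13, 23)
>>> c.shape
(13,)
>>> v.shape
(23, 3)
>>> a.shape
(3, 3)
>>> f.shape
(13, 3)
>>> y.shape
(23, 3)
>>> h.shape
(23, 3)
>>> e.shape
(23, 3)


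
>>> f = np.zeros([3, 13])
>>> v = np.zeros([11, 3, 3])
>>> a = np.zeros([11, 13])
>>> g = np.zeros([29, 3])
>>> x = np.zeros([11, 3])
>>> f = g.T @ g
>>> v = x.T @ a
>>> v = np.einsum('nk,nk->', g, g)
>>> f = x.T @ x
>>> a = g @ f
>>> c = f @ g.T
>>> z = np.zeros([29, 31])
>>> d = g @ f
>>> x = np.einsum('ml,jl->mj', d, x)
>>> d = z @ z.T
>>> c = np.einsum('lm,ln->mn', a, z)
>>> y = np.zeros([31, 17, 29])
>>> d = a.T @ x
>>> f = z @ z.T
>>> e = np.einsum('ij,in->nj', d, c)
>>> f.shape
(29, 29)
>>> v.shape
()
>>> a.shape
(29, 3)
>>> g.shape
(29, 3)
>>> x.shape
(29, 11)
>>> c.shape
(3, 31)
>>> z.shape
(29, 31)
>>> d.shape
(3, 11)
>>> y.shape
(31, 17, 29)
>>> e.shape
(31, 11)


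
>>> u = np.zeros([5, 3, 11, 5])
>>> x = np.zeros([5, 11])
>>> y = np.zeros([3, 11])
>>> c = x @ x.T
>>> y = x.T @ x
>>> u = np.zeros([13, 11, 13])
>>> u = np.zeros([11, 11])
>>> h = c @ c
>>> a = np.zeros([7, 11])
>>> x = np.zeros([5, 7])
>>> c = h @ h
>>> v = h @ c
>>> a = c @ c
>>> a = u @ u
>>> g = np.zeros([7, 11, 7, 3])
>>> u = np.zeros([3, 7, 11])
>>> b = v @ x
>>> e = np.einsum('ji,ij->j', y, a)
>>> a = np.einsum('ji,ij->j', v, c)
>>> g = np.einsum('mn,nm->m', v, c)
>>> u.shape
(3, 7, 11)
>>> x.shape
(5, 7)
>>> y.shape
(11, 11)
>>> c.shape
(5, 5)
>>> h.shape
(5, 5)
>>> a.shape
(5,)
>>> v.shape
(5, 5)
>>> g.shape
(5,)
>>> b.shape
(5, 7)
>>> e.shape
(11,)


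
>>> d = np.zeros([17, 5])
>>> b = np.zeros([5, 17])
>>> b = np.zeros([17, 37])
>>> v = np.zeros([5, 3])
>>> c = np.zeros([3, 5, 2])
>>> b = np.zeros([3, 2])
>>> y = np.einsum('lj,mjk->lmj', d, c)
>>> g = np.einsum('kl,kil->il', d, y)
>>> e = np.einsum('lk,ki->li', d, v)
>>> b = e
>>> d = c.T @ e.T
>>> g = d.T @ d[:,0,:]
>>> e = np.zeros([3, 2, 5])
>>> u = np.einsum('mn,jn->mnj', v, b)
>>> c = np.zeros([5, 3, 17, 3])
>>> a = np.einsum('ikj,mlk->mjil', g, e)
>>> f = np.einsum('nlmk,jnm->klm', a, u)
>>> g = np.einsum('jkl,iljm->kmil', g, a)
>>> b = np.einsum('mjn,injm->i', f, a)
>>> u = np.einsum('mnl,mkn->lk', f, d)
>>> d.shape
(2, 5, 17)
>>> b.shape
(3,)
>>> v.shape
(5, 3)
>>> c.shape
(5, 3, 17, 3)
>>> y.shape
(17, 3, 5)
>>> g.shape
(5, 2, 3, 17)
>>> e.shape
(3, 2, 5)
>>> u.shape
(17, 5)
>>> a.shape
(3, 17, 17, 2)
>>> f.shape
(2, 17, 17)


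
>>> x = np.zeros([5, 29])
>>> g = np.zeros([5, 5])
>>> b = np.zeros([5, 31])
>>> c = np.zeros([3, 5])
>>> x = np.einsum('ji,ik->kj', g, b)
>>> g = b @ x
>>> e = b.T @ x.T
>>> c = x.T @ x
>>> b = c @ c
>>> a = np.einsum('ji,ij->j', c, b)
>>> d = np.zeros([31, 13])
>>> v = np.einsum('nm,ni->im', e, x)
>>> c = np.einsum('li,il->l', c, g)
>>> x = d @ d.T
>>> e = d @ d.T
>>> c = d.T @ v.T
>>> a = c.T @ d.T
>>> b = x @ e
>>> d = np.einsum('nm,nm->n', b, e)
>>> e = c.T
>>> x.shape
(31, 31)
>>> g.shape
(5, 5)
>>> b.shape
(31, 31)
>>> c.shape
(13, 5)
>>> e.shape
(5, 13)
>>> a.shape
(5, 31)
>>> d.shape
(31,)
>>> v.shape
(5, 31)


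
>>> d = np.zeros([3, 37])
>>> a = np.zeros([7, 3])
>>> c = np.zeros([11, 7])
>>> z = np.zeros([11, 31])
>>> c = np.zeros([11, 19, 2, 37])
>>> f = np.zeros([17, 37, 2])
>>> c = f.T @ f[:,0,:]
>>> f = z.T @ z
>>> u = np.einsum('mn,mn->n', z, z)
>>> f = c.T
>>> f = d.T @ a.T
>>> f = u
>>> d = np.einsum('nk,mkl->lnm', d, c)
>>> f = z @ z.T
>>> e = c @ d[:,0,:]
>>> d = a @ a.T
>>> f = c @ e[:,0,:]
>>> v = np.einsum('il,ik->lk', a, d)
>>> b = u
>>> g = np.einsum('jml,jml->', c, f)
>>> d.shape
(7, 7)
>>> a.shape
(7, 3)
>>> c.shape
(2, 37, 2)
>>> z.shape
(11, 31)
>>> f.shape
(2, 37, 2)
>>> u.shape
(31,)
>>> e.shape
(2, 37, 2)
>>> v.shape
(3, 7)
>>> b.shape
(31,)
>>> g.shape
()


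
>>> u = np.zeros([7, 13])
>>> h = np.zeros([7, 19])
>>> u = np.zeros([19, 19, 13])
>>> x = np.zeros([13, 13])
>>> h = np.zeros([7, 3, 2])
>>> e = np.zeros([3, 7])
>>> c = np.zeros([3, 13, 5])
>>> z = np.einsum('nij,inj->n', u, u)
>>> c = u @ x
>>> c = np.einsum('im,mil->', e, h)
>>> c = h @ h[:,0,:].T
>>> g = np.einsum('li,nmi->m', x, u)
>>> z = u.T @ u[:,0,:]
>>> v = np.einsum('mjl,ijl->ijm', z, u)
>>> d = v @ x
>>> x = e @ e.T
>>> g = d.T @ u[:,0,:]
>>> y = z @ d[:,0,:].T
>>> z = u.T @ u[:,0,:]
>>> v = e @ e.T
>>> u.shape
(19, 19, 13)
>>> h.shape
(7, 3, 2)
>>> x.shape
(3, 3)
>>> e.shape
(3, 7)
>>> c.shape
(7, 3, 7)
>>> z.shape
(13, 19, 13)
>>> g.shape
(13, 19, 13)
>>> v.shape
(3, 3)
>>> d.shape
(19, 19, 13)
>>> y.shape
(13, 19, 19)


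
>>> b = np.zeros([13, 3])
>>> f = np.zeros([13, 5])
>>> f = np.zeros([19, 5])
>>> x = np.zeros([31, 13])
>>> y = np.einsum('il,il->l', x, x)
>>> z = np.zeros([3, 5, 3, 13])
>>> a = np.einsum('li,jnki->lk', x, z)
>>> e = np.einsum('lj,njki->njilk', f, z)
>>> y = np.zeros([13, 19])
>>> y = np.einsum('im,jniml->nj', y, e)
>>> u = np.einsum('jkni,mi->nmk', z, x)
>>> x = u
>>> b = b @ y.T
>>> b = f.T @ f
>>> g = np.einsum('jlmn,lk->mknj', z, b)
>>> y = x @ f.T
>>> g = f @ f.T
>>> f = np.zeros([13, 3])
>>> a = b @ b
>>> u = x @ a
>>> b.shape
(5, 5)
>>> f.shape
(13, 3)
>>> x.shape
(3, 31, 5)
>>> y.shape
(3, 31, 19)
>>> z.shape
(3, 5, 3, 13)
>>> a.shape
(5, 5)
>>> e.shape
(3, 5, 13, 19, 3)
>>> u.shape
(3, 31, 5)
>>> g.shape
(19, 19)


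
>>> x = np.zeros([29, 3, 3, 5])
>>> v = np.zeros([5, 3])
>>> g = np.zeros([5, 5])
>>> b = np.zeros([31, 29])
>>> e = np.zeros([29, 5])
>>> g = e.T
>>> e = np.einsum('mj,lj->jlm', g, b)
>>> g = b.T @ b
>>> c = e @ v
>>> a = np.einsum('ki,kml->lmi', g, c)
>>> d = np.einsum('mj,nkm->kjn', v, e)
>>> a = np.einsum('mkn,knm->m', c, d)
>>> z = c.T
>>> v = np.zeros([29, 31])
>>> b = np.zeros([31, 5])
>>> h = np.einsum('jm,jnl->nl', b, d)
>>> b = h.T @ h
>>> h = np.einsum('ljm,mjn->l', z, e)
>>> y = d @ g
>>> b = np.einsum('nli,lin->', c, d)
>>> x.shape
(29, 3, 3, 5)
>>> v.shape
(29, 31)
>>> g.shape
(29, 29)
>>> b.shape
()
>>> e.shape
(29, 31, 5)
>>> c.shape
(29, 31, 3)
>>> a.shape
(29,)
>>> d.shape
(31, 3, 29)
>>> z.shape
(3, 31, 29)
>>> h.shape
(3,)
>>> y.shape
(31, 3, 29)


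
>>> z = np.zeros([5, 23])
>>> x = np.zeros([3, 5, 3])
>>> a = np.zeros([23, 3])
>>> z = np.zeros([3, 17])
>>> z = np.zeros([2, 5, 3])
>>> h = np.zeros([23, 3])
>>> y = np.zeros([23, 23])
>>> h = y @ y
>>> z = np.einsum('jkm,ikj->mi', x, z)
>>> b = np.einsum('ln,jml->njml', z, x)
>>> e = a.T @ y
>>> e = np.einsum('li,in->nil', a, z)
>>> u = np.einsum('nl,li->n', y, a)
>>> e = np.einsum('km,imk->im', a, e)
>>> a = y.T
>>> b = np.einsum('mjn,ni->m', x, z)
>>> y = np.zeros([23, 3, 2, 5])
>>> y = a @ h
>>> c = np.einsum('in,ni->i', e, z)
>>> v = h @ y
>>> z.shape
(3, 2)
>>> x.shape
(3, 5, 3)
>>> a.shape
(23, 23)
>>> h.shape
(23, 23)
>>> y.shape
(23, 23)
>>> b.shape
(3,)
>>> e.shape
(2, 3)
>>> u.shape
(23,)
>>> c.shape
(2,)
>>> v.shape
(23, 23)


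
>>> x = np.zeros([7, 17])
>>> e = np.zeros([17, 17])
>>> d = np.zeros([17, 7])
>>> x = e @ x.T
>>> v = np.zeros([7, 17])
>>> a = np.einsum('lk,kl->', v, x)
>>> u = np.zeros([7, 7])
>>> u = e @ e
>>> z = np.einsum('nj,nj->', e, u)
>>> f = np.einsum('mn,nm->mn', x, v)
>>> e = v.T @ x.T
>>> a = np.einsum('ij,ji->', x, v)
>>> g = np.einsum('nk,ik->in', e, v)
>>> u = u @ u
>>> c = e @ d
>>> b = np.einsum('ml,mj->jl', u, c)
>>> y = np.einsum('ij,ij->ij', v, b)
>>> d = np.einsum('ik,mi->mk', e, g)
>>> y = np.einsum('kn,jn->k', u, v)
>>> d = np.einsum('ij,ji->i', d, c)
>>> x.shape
(17, 7)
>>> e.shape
(17, 17)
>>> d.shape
(7,)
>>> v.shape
(7, 17)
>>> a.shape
()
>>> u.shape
(17, 17)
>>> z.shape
()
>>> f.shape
(17, 7)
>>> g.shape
(7, 17)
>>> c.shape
(17, 7)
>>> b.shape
(7, 17)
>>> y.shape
(17,)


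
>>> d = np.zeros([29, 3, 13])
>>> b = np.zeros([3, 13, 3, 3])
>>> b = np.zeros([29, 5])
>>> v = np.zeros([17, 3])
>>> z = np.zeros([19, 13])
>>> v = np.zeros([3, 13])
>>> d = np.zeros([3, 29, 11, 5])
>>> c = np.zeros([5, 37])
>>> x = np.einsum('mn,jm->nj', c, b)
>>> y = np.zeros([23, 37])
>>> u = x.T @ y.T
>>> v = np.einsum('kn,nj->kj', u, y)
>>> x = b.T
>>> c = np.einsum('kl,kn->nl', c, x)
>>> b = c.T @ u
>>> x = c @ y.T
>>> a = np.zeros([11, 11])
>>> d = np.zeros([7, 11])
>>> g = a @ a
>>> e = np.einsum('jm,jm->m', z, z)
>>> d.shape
(7, 11)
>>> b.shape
(37, 23)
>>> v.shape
(29, 37)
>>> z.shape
(19, 13)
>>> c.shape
(29, 37)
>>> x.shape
(29, 23)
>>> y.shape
(23, 37)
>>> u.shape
(29, 23)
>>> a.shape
(11, 11)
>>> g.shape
(11, 11)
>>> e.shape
(13,)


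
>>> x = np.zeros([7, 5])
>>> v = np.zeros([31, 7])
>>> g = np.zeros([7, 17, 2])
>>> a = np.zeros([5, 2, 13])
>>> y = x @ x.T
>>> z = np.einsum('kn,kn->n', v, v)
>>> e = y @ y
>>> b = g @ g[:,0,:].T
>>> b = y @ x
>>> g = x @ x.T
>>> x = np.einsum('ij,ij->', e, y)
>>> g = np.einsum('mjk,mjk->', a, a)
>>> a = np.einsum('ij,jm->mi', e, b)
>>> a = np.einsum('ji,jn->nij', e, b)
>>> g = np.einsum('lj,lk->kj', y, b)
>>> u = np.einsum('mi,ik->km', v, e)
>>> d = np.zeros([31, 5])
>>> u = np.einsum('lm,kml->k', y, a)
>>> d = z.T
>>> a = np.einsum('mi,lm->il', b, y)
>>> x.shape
()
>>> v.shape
(31, 7)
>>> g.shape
(5, 7)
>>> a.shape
(5, 7)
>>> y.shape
(7, 7)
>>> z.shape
(7,)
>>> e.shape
(7, 7)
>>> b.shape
(7, 5)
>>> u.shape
(5,)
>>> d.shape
(7,)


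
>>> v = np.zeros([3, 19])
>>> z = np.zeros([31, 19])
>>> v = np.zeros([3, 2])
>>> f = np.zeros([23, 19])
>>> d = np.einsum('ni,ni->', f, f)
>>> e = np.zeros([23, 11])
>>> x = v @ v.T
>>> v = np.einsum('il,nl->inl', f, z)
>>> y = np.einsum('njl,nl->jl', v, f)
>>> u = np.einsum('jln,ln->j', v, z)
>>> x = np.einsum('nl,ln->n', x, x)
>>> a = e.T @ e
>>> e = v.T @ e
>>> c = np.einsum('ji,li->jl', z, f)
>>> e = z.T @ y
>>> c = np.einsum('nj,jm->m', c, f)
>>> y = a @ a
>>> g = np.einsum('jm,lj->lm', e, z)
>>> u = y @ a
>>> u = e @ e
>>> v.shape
(23, 31, 19)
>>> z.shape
(31, 19)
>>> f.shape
(23, 19)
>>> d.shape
()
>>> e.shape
(19, 19)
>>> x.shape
(3,)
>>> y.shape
(11, 11)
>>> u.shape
(19, 19)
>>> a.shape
(11, 11)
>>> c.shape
(19,)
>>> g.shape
(31, 19)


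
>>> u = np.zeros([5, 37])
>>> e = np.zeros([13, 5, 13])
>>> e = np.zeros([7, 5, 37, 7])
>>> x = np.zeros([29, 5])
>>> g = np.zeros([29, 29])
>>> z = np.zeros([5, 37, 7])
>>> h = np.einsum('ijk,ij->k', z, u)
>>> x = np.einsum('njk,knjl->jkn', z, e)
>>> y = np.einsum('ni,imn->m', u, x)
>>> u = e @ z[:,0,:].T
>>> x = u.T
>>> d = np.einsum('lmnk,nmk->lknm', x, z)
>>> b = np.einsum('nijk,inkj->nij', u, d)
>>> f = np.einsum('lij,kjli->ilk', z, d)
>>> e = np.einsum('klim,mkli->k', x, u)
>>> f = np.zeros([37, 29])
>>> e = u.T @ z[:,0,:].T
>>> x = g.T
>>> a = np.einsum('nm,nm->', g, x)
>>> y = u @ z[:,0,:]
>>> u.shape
(7, 5, 37, 5)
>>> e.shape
(5, 37, 5, 5)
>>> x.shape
(29, 29)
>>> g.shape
(29, 29)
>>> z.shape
(5, 37, 7)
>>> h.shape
(7,)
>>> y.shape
(7, 5, 37, 7)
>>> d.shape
(5, 7, 5, 37)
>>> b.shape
(7, 5, 37)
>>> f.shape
(37, 29)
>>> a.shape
()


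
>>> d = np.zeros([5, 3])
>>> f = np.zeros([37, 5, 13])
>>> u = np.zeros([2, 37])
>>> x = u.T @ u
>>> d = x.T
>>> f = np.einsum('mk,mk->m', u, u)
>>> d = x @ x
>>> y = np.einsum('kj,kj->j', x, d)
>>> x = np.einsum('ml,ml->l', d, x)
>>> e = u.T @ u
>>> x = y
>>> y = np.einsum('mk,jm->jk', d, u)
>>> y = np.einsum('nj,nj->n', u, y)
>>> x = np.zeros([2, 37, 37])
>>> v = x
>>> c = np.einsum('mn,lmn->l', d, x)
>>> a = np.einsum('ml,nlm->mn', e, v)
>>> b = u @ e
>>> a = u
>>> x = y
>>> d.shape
(37, 37)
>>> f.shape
(2,)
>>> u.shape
(2, 37)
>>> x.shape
(2,)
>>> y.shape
(2,)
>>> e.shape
(37, 37)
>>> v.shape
(2, 37, 37)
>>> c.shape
(2,)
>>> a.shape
(2, 37)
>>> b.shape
(2, 37)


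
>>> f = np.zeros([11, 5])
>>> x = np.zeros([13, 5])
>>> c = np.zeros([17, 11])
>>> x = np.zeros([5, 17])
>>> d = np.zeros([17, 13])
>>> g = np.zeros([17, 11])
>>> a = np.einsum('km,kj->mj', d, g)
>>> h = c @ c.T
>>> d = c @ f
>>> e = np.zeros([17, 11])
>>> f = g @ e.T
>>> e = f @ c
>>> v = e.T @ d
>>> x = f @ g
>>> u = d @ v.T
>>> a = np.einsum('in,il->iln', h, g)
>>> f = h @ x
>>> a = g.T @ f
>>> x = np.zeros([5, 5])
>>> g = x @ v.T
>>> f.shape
(17, 11)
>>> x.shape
(5, 5)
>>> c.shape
(17, 11)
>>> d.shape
(17, 5)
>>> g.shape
(5, 11)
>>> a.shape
(11, 11)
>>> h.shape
(17, 17)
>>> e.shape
(17, 11)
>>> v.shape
(11, 5)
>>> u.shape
(17, 11)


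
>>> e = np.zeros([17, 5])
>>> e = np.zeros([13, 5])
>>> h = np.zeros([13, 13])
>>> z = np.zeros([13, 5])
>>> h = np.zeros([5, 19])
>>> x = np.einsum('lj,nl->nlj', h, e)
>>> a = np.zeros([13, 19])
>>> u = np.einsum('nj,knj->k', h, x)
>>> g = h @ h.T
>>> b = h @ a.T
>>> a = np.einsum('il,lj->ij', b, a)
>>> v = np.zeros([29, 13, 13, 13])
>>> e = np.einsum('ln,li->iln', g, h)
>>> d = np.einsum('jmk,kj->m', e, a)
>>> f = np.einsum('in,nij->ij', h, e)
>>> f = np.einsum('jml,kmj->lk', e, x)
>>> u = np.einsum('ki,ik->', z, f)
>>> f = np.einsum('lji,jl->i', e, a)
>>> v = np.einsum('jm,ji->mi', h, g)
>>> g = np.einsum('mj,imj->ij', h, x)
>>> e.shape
(19, 5, 5)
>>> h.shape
(5, 19)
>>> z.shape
(13, 5)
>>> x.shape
(13, 5, 19)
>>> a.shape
(5, 19)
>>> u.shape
()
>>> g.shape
(13, 19)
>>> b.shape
(5, 13)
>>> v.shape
(19, 5)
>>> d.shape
(5,)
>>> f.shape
(5,)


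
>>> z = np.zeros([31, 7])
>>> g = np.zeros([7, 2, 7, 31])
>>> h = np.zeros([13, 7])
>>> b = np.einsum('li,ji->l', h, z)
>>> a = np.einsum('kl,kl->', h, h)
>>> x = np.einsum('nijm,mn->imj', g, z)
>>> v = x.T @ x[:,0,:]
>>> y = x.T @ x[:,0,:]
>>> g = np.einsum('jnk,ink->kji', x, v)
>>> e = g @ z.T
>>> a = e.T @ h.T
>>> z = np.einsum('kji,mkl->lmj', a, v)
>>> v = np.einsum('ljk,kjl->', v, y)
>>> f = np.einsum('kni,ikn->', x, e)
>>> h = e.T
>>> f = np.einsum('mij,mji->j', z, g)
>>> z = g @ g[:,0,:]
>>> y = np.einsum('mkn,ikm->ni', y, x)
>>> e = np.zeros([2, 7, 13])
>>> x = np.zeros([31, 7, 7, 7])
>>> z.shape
(7, 2, 7)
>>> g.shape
(7, 2, 7)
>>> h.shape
(31, 2, 7)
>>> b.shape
(13,)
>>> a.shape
(31, 2, 13)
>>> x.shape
(31, 7, 7, 7)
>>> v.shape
()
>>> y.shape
(7, 2)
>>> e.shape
(2, 7, 13)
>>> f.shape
(2,)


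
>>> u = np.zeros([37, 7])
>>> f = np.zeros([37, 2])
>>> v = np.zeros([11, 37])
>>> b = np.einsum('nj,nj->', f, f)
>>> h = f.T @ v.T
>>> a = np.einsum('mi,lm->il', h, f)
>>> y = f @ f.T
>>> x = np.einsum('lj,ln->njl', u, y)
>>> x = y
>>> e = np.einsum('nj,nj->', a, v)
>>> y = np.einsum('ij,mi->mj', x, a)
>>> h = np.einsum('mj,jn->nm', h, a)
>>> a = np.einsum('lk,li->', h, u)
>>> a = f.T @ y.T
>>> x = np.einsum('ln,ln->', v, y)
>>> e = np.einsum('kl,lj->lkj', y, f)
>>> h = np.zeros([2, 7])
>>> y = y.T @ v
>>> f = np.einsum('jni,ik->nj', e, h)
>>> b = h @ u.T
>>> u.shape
(37, 7)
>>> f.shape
(11, 37)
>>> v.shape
(11, 37)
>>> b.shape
(2, 37)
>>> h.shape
(2, 7)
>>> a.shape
(2, 11)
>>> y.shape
(37, 37)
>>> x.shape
()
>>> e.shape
(37, 11, 2)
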